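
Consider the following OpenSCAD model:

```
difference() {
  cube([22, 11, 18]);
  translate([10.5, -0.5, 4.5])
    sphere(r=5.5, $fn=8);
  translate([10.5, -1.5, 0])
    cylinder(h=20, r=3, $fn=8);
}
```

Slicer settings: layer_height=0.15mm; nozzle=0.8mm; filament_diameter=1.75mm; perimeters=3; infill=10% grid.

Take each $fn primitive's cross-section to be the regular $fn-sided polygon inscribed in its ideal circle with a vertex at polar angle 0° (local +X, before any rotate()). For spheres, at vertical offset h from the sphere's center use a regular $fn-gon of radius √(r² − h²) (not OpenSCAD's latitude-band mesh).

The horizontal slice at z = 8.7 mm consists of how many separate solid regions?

1

At z = 8.7 mm: the cube is present — its section is the full 22×11 rectangle; the r=5.5 sphere at (10.5, -0.5) slices to a regular 8-gon of circumradius 3.551 (√(r²−h²) with h=4.2 from center); the cylinder at (10.5, -1.5): section is a regular 8-gon, circumradius r=3; After the difference (first − rest): starting from the 22×11 cube, the r=5.5 sphere at (10.5, -0.5) partially overlaps it — only the 14.39 mm² overlap (of its 35.67 mm²) is removed, clipping the outline; the r=3 cylinder at (10.5, -1.5) misses the remaining region (no effect) — 1 connected region. The result has 1 disconnected region.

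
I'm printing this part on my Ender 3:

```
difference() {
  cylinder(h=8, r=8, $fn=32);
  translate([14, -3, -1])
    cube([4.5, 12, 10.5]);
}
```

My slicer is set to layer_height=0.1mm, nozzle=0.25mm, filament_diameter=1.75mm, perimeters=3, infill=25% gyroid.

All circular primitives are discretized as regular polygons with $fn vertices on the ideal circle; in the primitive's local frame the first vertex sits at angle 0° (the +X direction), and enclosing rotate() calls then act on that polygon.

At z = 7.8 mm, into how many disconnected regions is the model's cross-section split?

1

At z = 7.8 mm: the cylinder: section is a regular 32-gon, circumradius r=8; the cube at (14, -3) is present — its section is the full 4.5×12 rectangle; Taking the first minus the rest: starting from the r=8 cylinder, the 4.5×12 cube at (14, -3) misses the remaining region (no effect) — 1 connected region. The result has 1 disconnected region.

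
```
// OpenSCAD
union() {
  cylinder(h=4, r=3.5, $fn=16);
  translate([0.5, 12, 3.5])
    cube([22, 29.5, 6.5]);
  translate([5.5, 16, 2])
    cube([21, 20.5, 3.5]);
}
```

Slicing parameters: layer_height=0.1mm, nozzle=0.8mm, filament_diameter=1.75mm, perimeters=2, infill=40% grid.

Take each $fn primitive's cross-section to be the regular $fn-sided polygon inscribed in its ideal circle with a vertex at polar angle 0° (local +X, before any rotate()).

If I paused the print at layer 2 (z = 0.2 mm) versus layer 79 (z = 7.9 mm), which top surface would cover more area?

layer 79 (z = 7.9 mm)

Layer 2 (z = 0.2): the cylinder: section is a regular 16-gon, circumradius r=3.5 (area = (16/2)·3.500²·sin(360°/16) = 37.50 mm²); the cube at (0.5, 12) is absent (z outside [3.5, 10]); the cube at (5.5, 16) does not reach this height (z outside [2, 5.5]); Taking the union: only the r=3.5 cylinder is present, so the union is just that shape — area = 37.50 mm². So its area = 37.50 mm². Layer 79 (z = 7.9): the cylinder does not reach this height (z outside [0, 4]); the cube at (0.5, 12) is present — its section is the full 22×29.5 rectangle (area 649.00 mm²); the cube at (5.5, 16) does not reach this height (z outside [2, 5.5]); Merging all regions: only the 22×29.5 cube at (0.5, 12) is present, so the union is just that shape — area = 649.00 mm². So its area = 649.00 mm². Layer 79 is larger (649.00 vs 37.50 mm²).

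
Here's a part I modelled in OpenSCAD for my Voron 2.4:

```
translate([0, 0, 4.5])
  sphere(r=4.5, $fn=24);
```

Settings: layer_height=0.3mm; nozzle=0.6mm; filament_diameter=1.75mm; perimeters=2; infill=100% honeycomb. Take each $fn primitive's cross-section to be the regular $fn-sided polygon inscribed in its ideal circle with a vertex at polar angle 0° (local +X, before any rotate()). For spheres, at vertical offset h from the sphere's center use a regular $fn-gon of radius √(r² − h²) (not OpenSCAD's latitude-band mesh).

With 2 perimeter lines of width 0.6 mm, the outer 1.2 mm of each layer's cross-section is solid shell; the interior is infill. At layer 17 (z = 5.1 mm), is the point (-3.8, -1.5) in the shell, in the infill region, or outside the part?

At z = 5.1 mm: the r=4.5 sphere slices to a regular 24-gon of circumradius 4.460 (√(r²−h²) with h=0.6 from center). Overall, the cross-section is a single solid region. The nearest boundary edge runs (-4.31, -1.15)→(-3.86, -2.23); distance from the point to it = 0.34 mm. The point is inside the cross-section, 0.34 mm from the nearest boundary — within the 1.2 mm shell band (2 × 0.6).

shell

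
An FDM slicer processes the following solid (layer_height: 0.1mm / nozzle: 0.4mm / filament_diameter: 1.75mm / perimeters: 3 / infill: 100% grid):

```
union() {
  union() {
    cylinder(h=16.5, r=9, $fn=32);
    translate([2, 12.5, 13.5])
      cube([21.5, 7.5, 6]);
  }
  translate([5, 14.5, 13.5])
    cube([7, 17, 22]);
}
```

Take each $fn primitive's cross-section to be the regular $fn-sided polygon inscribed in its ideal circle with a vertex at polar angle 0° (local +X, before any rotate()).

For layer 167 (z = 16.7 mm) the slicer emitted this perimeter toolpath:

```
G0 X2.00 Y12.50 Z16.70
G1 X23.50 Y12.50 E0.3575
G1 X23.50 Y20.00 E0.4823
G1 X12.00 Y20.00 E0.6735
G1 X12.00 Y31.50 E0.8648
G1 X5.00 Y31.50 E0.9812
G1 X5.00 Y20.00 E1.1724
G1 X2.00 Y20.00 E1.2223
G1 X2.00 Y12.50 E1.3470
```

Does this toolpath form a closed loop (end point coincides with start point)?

yes

Start point (G0): (2.00, 12.50). End point (last G1): the path returns to the start — closed.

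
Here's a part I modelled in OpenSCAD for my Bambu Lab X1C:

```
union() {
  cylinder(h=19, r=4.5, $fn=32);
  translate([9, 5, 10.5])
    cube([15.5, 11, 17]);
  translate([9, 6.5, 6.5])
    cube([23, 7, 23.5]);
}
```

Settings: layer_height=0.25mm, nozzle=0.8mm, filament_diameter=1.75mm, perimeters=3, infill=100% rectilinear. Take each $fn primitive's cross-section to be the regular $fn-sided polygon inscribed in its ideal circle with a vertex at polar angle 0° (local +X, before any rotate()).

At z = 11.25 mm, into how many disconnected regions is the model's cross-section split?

2

At z = 11.25 mm: the r=4.5 cylinder contributes a regular 32-gon of circumradius 4.5; the cube at (9, 5) (footprint 15.5×11) is included at this height; the 23×7 cube at (9, 6.5) contributes its full rectangle; Merging all regions: the regions partially overlap (shared area 108.50 mm²), so overlapping operands fuse into one piece — 2 connected regions. The result has 2 disconnected regions.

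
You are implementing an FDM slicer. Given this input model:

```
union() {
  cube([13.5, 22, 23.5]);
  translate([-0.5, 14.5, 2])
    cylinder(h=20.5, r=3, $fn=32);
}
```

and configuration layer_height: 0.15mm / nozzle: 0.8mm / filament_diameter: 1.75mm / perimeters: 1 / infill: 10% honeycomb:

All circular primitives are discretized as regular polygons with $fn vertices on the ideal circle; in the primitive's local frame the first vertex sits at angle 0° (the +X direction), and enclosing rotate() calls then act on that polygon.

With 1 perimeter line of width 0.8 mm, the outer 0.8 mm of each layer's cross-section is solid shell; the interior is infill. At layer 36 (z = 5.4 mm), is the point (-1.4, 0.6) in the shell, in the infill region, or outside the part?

outside

At z = 5.4 mm: the cube (footprint 13.5×22) is included at this height; the r=3 cylinder at (-0.5, 14.5) contributes a regular 32-gon of circumradius 3; Merging all regions: the regions partially overlap (shared area 11.07 mm²), so overlapping operands fuse into one piece — 1 connected region. Overall, the cross-section is a single solid region. The nearest boundary edge runs (0.00, 0.00)→(0.00, 11.55); distance from the point to it = 1.40 mm. The point is not inside any of the regions above, so it lies outside the cross-section (1.40 mm from the nearest boundary).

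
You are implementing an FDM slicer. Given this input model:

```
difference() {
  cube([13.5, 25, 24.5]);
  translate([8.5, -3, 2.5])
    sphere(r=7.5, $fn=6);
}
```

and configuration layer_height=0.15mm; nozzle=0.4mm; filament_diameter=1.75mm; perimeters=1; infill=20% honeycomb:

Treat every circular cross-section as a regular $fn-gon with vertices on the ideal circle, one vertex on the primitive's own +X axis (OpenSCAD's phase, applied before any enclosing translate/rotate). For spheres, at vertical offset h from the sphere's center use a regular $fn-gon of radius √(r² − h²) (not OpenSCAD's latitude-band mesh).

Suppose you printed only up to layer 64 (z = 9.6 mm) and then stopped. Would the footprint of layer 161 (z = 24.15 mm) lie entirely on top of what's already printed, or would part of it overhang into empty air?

Compare the two slices. At z = 9.6: the 13.5×25 cube contributes its full rectangle (area 337.50 mm²); the r=7.5 sphere at (8.5, -3) slices to a regular 6-gon of circumradius 2.417 (√(r²−h²) with h=7.1 from center) (area = (6/2)·2.417²·sin(360°/6) = 15.17 mm²); Subtracting the remaining from the first: starting from the 13.5×25 cube (337.50 mm²), the r=7.5 sphere at (8.5, -3) misses the remaining region (no effect) — area = 337.50 mm². At z = 24.15: the 13.5×25 cube contributes its full rectangle (area 337.50 mm²); the sphere at (8.5, -3) does not reach this height (|z−center|=21.650 > r=7.5); Taking the first minus the rest: none of the subtracted shapes is present at this height, so the 13.5×25 cube is unchanged — area = 337.50 mm². Checking containment: the cross-section at z = 24.15 is a subset of the cross-section at z = 9.6.

entirely on top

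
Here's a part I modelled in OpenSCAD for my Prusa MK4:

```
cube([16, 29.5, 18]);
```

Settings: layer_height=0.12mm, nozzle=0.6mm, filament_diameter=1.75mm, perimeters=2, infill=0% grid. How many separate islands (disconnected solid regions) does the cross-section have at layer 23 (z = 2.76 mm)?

1

At z = 2.76 mm: the cube (footprint 16×29.5) is included at this height. Overall, the cross-section is a single solid region. Island count = 1.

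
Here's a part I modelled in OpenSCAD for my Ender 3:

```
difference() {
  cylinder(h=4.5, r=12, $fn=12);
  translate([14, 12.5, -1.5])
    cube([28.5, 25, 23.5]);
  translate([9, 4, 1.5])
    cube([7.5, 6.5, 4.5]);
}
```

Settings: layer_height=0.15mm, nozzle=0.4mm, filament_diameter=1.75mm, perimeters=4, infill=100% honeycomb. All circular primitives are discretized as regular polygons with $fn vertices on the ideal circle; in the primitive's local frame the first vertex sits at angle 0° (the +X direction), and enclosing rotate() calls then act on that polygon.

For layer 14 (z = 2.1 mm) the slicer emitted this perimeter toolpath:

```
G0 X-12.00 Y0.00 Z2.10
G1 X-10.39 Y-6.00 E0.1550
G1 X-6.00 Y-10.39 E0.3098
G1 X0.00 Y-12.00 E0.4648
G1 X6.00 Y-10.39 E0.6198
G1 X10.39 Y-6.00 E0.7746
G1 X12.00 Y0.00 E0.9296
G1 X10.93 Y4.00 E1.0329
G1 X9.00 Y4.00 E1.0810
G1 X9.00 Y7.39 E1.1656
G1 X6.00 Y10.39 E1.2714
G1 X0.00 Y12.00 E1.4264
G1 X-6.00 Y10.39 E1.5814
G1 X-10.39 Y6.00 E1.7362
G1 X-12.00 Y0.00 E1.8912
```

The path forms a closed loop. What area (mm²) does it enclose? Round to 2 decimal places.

427.63 mm²

Apply the shoelace formula to the sequence of (X, Y) vertices; enclosed area = 427.63 mm².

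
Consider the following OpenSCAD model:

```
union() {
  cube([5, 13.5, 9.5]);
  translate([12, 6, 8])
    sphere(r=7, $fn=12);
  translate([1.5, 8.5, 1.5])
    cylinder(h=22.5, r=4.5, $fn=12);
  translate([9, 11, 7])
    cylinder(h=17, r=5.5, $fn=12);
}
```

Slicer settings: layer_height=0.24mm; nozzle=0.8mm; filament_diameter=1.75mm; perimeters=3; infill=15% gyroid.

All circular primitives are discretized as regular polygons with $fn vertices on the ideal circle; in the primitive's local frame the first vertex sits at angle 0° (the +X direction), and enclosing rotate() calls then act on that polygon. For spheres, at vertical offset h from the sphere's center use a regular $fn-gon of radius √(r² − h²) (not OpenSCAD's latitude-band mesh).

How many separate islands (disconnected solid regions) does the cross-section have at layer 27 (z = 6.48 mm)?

1

At z = 6.48 mm: the 5×13.5 cube contributes its full rectangle; the r=7 sphere at (12, 6) contributes a regular 12-gon of circumradius √(7²−1.52²) = 6.833; the cylinder at (1.5, 8.5): section is a regular 12-gon, circumradius r=4.5; the cylinder at (9, 11) is absent (z outside [7, 24]); Taking the union: the regions partially overlap (shared area 40.38 mm²), so overlapping operands fuse into one piece — 1 connected region. Overall, the cross-section is a single solid region. Island count = 1.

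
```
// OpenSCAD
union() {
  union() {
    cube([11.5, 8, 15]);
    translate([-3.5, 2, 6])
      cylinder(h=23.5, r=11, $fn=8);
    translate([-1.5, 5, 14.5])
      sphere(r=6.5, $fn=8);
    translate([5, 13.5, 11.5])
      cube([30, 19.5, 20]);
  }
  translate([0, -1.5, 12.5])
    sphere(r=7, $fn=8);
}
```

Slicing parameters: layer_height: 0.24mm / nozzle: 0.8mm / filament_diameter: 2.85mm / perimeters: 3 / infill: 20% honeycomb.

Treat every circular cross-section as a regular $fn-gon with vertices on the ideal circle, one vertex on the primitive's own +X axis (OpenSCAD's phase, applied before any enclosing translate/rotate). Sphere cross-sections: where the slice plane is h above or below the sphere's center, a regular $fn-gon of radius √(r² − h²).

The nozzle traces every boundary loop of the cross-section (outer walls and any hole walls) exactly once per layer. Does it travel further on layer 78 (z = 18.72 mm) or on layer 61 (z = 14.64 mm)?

Layer 78 (z = 18.72): the cube does not reach this height (z outside [0, 15]); the r=11 cylinder at (-3.5, 2) contributes a regular 8-gon of circumradius 11 (perimeter = 2·8·11.000·sin(180°/8) = 67.35 mm); the sphere at (-1.5, 5): section is a regular 8-gon, circumradius = √(r²−h²) = √(6.5²−4.22²) = 4.944 (perimeter = 2·8·4.944·sin(180°/8) = 30.27 mm); the 30×19.5 cube at (5, 13.5) contributes its full rectangle (perimeter 99.00 mm); Taking the union: the regions partially overlap (shared area 69.13 mm²), so the edge portions inside another operand are dropped and the merged outline is re-measured after clipping — boundary = 166.35 mm; the r=7 sphere at (0, -1.5) slices to a regular 8-gon of circumradius 3.211 (√(r²−h²) with h=6.22 from center) (perimeter = 2·8·3.211·sin(180°/8) = 19.66 mm); Merging all regions: the r=7 sphere at (0, -1.5) lies entirely inside the result so far, so the union is just the result so far — boundary = 166.35 mm. So its perimeter = 166.35 mm. Layer 61 (z = 14.64): the cube (footprint 11.5×8) is included at this height (perimeter 39.00 mm); the r=11 cylinder at (-3.5, 2) gives a regular 8-gon of circumradius 11 (constant along its height) (perimeter = 2·8·11.000·sin(180°/8) = 67.35 mm); the r=6.5 sphere at (-1.5, 5) contributes a regular 8-gon of circumradius √(6.5²−0.14²) = 6.498 (perimeter = 2·8·6.498·sin(180°/8) = 39.79 mm); the 30×19.5 cube at (5, 13.5) contributes its full rectangle (perimeter 99.00 mm); Merging all regions: the regions partially overlap (shared area 171.16 mm²), so the edge portions inside another operand are dropped and the merged outline is re-measured after clipping — boundary = 177.01 mm; the sphere at (0, -1.5): section is a regular 8-gon, circumradius = √(r²−h²) = √(7²−2.14²) = 6.665 (perimeter = 2·8·6.665·sin(180°/8) = 40.81 mm); Merging all regions: the regions partially overlap (shared area 119.66 mm²), so the edge portions inside another operand are dropped and the merged outline is re-measured after clipping — boundary = 177.95 mm. So its perimeter = 177.95 mm. Layer 61 is larger (177.95 vs 166.35 mm).

layer 61 (z = 14.64 mm)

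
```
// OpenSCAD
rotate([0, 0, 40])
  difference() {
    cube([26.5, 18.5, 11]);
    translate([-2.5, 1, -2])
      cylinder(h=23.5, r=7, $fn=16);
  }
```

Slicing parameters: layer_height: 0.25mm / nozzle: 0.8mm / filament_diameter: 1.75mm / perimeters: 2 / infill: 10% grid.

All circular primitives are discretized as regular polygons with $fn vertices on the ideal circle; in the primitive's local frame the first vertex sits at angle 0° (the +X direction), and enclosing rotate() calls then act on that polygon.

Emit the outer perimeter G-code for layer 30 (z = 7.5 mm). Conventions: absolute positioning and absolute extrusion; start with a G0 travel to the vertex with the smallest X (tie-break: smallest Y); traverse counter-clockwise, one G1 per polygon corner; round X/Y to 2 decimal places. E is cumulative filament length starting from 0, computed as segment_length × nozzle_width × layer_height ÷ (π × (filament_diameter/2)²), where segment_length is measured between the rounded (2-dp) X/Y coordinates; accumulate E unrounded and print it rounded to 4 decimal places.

G0 X-11.89 Y14.17 Z7.50
G1 X-4.82 Y5.75 E0.9142
G1 X-4.66 Y5.84 E0.9295
G1 X-1.95 Y6.13 E1.1561
G1 X0.67 Y5.37 E1.3829
G1 X2.80 Y3.66 E1.6101
G1 X3.29 Y2.76 E1.6953
G1 X20.30 Y17.03 E3.5414
G1 X8.41 Y31.21 E5.0802
G1 X-11.89 Y14.17 E7.2840

At z = 7.5 mm: the cube (footprint 26.5×18.5) is included at this height; the r=7 cylinder at (-2.5, 1) gives a regular 16-gon of circumradius 7 (constant along its height); Taking the first minus the rest: starting from the 26.5×18.5 cube, the r=7 cylinder at (-2.5, 1) partially overlaps it — only the 25.03 mm² overlap (of its 150.01 mm²) is removed, clipping the outline — 1 connected region; (rotated 40° about Z; rotation is an isometry so areas/perimeters/island counts are preserved). The outline is a single polygon with 9 vertices. Extrusion per mm of travel: 0.8 × 0.25 / (π × 0.875²) = 0.083150. Accumulating E over each segment gives final E = 7.2840.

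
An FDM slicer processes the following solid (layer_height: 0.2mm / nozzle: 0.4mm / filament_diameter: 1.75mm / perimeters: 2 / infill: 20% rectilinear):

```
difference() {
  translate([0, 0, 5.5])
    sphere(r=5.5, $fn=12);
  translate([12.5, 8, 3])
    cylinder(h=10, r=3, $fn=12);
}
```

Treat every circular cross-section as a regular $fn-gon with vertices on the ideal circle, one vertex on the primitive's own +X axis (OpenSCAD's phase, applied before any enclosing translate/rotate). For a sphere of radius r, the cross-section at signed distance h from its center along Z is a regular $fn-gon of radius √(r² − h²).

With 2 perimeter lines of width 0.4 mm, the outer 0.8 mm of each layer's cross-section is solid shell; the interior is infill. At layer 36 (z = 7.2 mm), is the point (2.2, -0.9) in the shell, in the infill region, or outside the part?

infill

At z = 7.2 mm: the r=5.5 sphere slices to a regular 12-gon of circumradius 5.231 (√(r²−h²) with h=1.7 from center); the r=3 cylinder at (12.5, 8) contributes a regular 12-gon of circumradius 3; After the difference (first − rest): starting from the r=5.5 sphere, the r=3 cylinder at (12.5, 8) misses the remaining region (no effect) — 1 connected region. Overall, the cross-section is a single solid region. The nearest boundary edge runs (5.23, 0.00)→(4.53, -2.62); distance from the point to it = 2.69 mm. The point is inside the cross-section and 2.69 mm from the nearest boundary — more than the 0.8 mm shell width (2 × 0.4), so it's in the infill interior.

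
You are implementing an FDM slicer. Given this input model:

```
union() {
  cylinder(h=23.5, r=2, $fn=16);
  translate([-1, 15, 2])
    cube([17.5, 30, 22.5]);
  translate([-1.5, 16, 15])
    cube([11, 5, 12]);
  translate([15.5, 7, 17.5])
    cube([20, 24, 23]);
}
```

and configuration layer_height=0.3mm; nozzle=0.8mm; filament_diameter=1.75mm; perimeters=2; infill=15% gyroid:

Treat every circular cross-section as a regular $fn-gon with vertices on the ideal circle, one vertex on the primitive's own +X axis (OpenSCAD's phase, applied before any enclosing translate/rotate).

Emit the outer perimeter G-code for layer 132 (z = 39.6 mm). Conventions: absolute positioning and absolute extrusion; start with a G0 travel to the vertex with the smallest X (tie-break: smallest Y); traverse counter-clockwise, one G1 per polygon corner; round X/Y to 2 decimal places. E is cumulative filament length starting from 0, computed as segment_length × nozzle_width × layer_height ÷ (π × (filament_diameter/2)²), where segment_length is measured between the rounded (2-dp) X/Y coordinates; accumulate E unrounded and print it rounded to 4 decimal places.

At z = 39.6 mm: the cylinder is absent (z outside [0, 23.5]); the cube at (-1, 15) is not intersected at this z (z outside [2, 24.5]); the cube at (-1.5, 16) is not intersected at this z (z outside [15, 27]); the 20×24 cube at (15.5, 7) contributes its full rectangle; Combining (union): only the 20×24 cube at (15.5, 7) is present, so the union is just that shape — 1 connected region. The outline is a single polygon with 4 vertices. Extrusion per mm of travel: 0.8 × 0.3 / (π × 0.875²) = 0.099780. Accumulating E over each segment gives final E = 8.7807.

G0 X15.50 Y7.00 Z39.60
G1 X35.50 Y7.00 E1.9956
G1 X35.50 Y31.00 E4.3903
G1 X15.50 Y31.00 E6.3859
G1 X15.50 Y7.00 E8.7807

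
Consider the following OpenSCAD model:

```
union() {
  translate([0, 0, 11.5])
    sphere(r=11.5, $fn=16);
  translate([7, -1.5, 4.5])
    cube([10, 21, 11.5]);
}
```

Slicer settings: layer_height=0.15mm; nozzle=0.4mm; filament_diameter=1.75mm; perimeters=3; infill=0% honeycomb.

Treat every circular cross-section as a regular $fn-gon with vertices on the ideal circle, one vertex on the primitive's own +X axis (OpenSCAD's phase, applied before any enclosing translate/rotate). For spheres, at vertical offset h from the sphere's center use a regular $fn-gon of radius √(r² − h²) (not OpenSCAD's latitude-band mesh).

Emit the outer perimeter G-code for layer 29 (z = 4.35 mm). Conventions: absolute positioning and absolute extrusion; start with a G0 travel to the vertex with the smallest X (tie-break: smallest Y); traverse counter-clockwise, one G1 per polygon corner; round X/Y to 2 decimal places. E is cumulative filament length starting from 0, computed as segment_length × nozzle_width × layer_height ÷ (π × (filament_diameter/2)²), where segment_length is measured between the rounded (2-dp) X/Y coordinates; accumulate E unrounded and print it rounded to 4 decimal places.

G0 X-9.01 Y0.00 Z4.35
G1 X-8.32 Y-3.45 E0.0878
G1 X-6.37 Y-6.37 E0.1754
G1 X-3.45 Y-8.32 E0.2629
G1 X0.00 Y-9.01 E0.3507
G1 X3.45 Y-8.32 E0.4385
G1 X6.37 Y-6.37 E0.5261
G1 X8.32 Y-3.45 E0.6136
G1 X9.01 Y0.00 E0.7014
G1 X8.32 Y3.45 E0.7892
G1 X6.37 Y6.37 E0.8768
G1 X3.45 Y8.32 E0.9644
G1 X0.00 Y9.01 E1.0521
G1 X-3.45 Y8.32 E1.1399
G1 X-6.37 Y6.37 E1.2275
G1 X-8.32 Y3.45 E1.3151
G1 X-9.01 Y0.00 E1.4028

At z = 4.35 mm: the sphere: section is a regular 16-gon, circumradius = √(r²−h²) = √(11.5²−7.15²) = 9.007; the cube at (7, -1.5) does not reach this height (z outside [4.5, 16]); Combining (union): only the r=11.5 sphere is present, so the union is just that shape — 1 connected region. The outline is a single polygon with 16 vertices. Extrusion per mm of travel: 0.4 × 0.15 / (π × 0.875²) = 0.024945. Accumulating E over each segment gives final E = 1.4028.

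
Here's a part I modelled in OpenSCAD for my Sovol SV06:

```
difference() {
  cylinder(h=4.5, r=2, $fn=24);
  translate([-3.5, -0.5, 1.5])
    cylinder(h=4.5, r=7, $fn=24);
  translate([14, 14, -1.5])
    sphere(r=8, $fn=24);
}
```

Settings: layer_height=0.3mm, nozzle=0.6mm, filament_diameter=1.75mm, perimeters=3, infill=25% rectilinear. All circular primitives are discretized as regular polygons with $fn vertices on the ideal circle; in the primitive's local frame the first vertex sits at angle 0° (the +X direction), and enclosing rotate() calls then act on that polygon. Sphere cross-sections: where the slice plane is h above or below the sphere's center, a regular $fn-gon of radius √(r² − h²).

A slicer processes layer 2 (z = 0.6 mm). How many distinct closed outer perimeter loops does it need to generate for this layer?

1

At z = 0.6 mm: the r=2 cylinder gives a regular 24-gon of circumradius 2 (constant along its height); the cylinder at (-3.5, -0.5) is not intersected at this z (z outside [1.5, 6]); the r=8 sphere at (14, 14) slices to a regular 24-gon of circumradius 7.719 (√(r²−h²) with h=2.1 from center); Taking the first minus the rest: starting from the r=2 cylinder, the r=8 sphere at (14, 14) misses the remaining region (no effect) — 1 connected region. The result has 1 disconnected region.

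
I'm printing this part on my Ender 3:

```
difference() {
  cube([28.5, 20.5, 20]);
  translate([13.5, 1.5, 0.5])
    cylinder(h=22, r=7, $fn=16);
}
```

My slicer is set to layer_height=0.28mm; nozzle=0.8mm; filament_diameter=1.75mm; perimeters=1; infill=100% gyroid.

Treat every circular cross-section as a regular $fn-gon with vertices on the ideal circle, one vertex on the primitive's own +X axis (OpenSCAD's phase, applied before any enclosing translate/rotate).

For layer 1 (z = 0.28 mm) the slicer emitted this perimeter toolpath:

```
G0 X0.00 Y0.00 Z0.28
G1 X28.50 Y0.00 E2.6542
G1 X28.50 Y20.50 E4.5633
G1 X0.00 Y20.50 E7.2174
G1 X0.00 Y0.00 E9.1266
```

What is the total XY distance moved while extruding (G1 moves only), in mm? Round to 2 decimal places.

Sum the Euclidean lengths of each G1 segment: total = 98.00 mm.

98.00 mm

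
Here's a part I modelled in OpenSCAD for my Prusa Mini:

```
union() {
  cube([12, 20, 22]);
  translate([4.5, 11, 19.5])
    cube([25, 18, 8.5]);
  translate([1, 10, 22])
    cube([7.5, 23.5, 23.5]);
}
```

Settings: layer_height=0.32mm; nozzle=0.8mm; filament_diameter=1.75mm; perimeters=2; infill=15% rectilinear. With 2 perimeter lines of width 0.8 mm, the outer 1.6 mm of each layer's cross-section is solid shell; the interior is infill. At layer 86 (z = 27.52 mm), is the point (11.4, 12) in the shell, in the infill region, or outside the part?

shell

At z = 27.52 mm: the cube is not intersected at this z (z outside [0, 22]); the cube at (4.5, 11) is present — its section is the full 25×18 rectangle; the cube at (1, 10) (footprint 7.5×23.5) is included at this height; Combining (union): the regions partially overlap (shared area 72.00 mm²), so overlapping operands fuse into one piece — 1 connected region. Overall, the cross-section is a single solid region. The nearest boundary edge runs (29.50, 11.00)→(8.50, 11.00); distance from the point to it = 1.00 mm. The point is inside the cross-section, 1.00 mm from the nearest boundary — within the 1.6 mm shell band (2 × 0.8).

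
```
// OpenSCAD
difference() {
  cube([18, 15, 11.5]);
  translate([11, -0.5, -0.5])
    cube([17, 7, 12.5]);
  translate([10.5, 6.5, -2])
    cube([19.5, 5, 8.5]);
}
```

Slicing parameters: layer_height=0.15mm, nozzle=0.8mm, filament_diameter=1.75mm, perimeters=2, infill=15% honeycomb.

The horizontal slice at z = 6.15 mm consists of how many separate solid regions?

1

At z = 6.15 mm: the 18×15 cube contributes its full rectangle; the cube at (11, -0.5) (footprint 17×7) is included at this height; the 19.5×5 cube at (10.5, 6.5) contributes its full rectangle; Taking the first minus the rest: starting from the 18×15 cube, the 17×7 cube at (11, -0.5) partially overlaps it — only the 45.50 mm² overlap (of its 119.00 mm²) is removed, clipping the outline; the 19.5×5 cube at (10.5, 6.5) partially overlaps it — only the 37.50 mm² overlap (of its 97.50 mm²) is removed, clipping the outline — 1 connected region. The result has 1 disconnected region.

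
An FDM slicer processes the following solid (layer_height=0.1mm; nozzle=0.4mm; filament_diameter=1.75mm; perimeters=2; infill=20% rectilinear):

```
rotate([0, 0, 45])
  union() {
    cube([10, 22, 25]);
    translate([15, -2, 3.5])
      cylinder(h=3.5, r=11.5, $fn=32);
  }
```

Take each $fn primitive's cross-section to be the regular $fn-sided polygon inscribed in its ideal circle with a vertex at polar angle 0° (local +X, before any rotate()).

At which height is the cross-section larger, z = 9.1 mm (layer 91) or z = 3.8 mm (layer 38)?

layer 38 (z = 3.8 mm)

Layer 91 (z = 9.1): the cube (footprint 10×22) is included at this height (area 220.00 mm²); the cylinder at (15, -2) is absent (z outside [3.5, 7]); Taking the union: only the 10×22 cube is present, so the union is just that shape — area = 220.00 mm²; (rotated 45° about Z; rotation is an isometry so areas/perimeters/island counts are preserved). So its area = 220.00 mm². Layer 38 (z = 3.8): the cube (footprint 10×22) is included at this height (area 220.00 mm²); the cylinder at (15, -2): section is a regular 32-gon, circumradius r=11.5 (area = (32/2)·11.500²·sin(360°/32) = 412.81 mm²); Merging all regions: the regions partially overlap — summed areas 632.81 mm² minus the doubly-counted overlap 34.95 mm² gives 597.86 mm² — area = 597.86 mm²; (whole slice rotated 45° about Z — lengths, areas and connectivity unchanged). So its area = 597.86 mm². Layer 38 is larger (597.86 vs 220.00 mm²).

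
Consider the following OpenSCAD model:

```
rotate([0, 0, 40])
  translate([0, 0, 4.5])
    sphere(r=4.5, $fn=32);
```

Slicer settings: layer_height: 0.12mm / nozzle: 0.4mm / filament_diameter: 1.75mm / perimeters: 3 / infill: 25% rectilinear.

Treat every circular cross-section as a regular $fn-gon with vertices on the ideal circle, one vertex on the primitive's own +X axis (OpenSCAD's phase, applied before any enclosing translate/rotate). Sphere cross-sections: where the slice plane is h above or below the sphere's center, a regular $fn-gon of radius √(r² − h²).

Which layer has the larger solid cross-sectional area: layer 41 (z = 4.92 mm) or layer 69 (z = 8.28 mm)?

layer 41 (z = 4.92 mm)

Layer 41 (z = 4.92): the sphere: section is a regular 32-gon, circumradius = √(r²−h²) = √(4.5²−0.42²) = 4.480 (area = (32/2)·4.480²·sin(360°/32) = 62.66 mm²); (rotated 40° about Z; rotation is an isometry so areas/perimeters/island counts are preserved). So its area = 62.66 mm². Layer 69 (z = 8.28): the r=4.5 sphere slices to a regular 32-gon of circumradius 2.442 (√(r²−h²) with h=3.78 from center) (area = (32/2)·2.442²·sin(360°/32) = 18.61 mm²); (rotated 40° about Z; rotation is an isometry so areas/perimeters/island counts are preserved). So its area = 18.61 mm². Layer 41 is larger (62.66 vs 18.61 mm²).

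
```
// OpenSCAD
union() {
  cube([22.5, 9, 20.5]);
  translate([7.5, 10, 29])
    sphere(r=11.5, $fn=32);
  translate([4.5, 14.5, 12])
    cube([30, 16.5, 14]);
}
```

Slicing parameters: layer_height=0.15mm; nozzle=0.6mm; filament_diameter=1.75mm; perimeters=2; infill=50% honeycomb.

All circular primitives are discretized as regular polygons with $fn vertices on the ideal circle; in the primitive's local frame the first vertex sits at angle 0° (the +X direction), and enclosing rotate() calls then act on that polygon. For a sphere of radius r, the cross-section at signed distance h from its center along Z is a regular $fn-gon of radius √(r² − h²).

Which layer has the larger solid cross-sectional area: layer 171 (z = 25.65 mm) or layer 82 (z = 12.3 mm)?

layer 171 (z = 25.65 mm)

Layer 171 (z = 25.65): the cube does not reach this height (z outside [0, 20.5]); the sphere at (7.5, 10): section is a regular 32-gon, circumradius = √(r²−h²) = √(11.5²−3.35²) = 11.001 (area = (32/2)·11.001²·sin(360°/32) = 377.78 mm²); the cube at (4.5, 14.5) (footprint 30×16.5) is included at this height (area 495.00 mm²); Combining (union): the regions partially overlap — summed areas 872.78 mm² minus the doubly-counted overlap 65.50 mm² gives 807.28 mm² — area = 807.28 mm². So its area = 807.28 mm². Layer 82 (z = 12.3): the 22.5×9 cube contributes its full rectangle (area 202.50 mm²); the sphere at (7.5, 10) is not intersected at this z (|z−center|=16.700 > r=11.5); the cube at (4.5, 14.5) is present — its section is the full 30×16.5 rectangle (area 495.00 mm²); Taking the union: the 2 present regions are separate (no shared area or edge), so areas and boundary lengths simply add and each stays a separate island — area = 697.50 mm². So its area = 697.50 mm². Layer 171 is larger (807.28 vs 697.50 mm²).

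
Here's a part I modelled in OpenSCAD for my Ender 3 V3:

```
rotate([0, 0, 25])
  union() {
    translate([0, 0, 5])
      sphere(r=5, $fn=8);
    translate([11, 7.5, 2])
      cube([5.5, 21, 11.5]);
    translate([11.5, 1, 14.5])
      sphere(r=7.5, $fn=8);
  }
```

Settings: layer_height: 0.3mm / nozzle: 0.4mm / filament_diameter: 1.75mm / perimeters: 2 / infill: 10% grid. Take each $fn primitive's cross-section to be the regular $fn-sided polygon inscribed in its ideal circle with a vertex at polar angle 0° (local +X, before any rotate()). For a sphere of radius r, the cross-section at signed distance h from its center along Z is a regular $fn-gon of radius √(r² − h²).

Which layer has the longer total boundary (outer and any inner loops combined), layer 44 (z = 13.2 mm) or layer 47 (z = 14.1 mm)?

layer 44 (z = 13.2 mm)

Layer 44 (z = 13.2): the sphere is absent (|z−center|=8.200 > r=5); the 5.5×21 cube at (11, 7.5) contributes its full rectangle (perimeter 53.00 mm); the r=7.5 sphere at (11.5, 1) slices to a regular 8-gon of circumradius 7.386 (√(r²−h²) with h=1.3 from center) (perimeter = 2·8·7.386·sin(180°/8) = 45.23 mm); Merging all regions: the regions partially overlap (shared area 1.34 mm²), so the edge portions inside another operand are dropped and the merged outline is re-measured after clipping — boundary = 92.05 mm; (rotated 25° about Z; rotation is an isometry so areas/perimeters/island counts are preserved). So its perimeter = 92.05 mm. Layer 47 (z = 14.1): the sphere is not intersected at this z (|z−center|=9.100 > r=5); the cube at (11, 7.5) does not reach this height (z outside [2, 13.5]); the sphere at (11.5, 1): section is a regular 8-gon, circumradius = √(r²−h²) = √(7.5²−0.4²) = 7.489 (perimeter = 2·8·7.489·sin(180°/8) = 45.86 mm); Taking the union: only the r=7.5 sphere at (11.5, 1) is present, so the union is just that shape — boundary = 45.86 mm; (whole slice rotated 25° about Z — lengths, areas and connectivity unchanged). So its perimeter = 45.86 mm. Layer 44 is larger (92.05 vs 45.86 mm).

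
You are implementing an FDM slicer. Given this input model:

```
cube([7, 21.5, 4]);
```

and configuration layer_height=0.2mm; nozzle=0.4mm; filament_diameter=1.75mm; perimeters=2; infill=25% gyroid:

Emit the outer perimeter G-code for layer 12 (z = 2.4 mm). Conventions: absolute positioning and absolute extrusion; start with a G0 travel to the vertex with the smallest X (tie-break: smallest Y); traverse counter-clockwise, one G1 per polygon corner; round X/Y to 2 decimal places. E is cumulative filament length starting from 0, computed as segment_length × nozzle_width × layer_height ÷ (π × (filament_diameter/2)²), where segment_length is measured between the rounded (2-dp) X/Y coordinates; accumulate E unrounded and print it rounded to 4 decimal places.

At z = 2.4 mm: the 7×21.5 cube contributes its full rectangle. The outline is a single polygon with 4 vertices. Extrusion per mm of travel: 0.4 × 0.2 / (π × 0.875²) = 0.033260. Accumulating E over each segment gives final E = 1.8958.

G0 X0.00 Y0.00 Z2.40
G1 X7.00 Y0.00 E0.2328
G1 X7.00 Y21.50 E0.9479
G1 X0.00 Y21.50 E1.1807
G1 X0.00 Y0.00 E1.8958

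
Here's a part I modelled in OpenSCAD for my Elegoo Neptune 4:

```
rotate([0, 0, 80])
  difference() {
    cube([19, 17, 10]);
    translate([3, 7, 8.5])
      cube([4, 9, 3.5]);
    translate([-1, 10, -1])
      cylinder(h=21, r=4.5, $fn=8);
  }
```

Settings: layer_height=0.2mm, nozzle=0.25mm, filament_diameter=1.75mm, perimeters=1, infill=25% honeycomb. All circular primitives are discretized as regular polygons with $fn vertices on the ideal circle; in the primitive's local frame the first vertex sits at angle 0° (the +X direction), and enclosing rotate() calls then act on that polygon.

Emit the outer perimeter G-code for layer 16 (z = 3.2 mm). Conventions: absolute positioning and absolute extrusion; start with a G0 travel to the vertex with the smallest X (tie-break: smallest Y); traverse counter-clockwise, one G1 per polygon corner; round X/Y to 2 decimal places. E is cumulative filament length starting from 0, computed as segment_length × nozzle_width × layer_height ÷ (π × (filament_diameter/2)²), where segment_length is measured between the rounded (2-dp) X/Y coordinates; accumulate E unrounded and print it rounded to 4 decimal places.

At z = 3.2 mm: the cube is present — its section is the full 19×17 rectangle; the cube at (3, 7) is not intersected at this z (z outside [8.5, 12]); the r=4.5 cylinder at (-1, 10) contributes a regular 8-gon of circumradius 4.5; Subtracting the remaining from the first: starting from the 19×17 cube, the r=4.5 cylinder at (-1, 10) partially overlaps it — only the 20.05 mm² overlap (of its 57.28 mm²) is removed, clipping the outline — 1 connected region; (rotated 80° about Z; rotation is an isometry so areas/perimeters/island counts are preserved). The outline is a single polygon with 9 vertices. Extrusion per mm of travel: 0.25 × 0.2 / (π × 0.875²) = 0.020788. Accumulating E over each segment gives final E = 1.5678.

G0 X-16.74 Y2.95 Z3.20
G1 X-13.87 Y2.45 E0.0606
G1 X-12.60 Y4.44 E0.1096
G1 X-9.24 Y5.18 E0.1812
G1 X-6.34 Y3.33 E0.2527
G1 X-5.82 Y1.03 E0.3017
G1 X0.00 Y0.00 E0.4245
G1 X3.30 Y18.71 E0.8195
G1 X-13.44 Y21.66 E1.1728
G1 X-16.74 Y2.95 E1.5678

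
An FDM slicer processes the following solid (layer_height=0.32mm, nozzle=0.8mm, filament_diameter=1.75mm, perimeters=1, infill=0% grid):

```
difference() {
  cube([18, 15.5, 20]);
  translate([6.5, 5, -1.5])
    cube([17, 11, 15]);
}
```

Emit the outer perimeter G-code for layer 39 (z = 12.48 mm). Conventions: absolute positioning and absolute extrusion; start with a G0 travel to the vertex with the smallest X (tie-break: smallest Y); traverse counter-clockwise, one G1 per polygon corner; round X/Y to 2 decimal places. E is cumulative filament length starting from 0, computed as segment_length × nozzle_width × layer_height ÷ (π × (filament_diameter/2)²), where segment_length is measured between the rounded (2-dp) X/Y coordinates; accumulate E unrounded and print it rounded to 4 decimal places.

G0 X0.00 Y0.00 Z12.48
G1 X18.00 Y0.00 E1.9158
G1 X18.00 Y5.00 E2.4479
G1 X6.50 Y5.00 E3.6719
G1 X6.50 Y15.50 E4.7895
G1 X0.00 Y15.50 E5.4813
G1 X0.00 Y0.00 E7.1310

At z = 12.48 mm: the cube is present — its section is the full 18×15.5 rectangle; the 17×11 cube at (6.5, 5) contributes its full rectangle; After the difference (first − rest): starting from the 18×15.5 cube, the 17×11 cube at (6.5, 5) partially overlaps it — only the 120.75 mm² overlap (of its 187.00 mm²) is removed, clipping the outline — 1 connected region. The outline is a single polygon with 6 vertices. Extrusion per mm of travel: 0.8 × 0.32 / (π × 0.875²) = 0.106432. Accumulating E over each segment gives final E = 7.1310.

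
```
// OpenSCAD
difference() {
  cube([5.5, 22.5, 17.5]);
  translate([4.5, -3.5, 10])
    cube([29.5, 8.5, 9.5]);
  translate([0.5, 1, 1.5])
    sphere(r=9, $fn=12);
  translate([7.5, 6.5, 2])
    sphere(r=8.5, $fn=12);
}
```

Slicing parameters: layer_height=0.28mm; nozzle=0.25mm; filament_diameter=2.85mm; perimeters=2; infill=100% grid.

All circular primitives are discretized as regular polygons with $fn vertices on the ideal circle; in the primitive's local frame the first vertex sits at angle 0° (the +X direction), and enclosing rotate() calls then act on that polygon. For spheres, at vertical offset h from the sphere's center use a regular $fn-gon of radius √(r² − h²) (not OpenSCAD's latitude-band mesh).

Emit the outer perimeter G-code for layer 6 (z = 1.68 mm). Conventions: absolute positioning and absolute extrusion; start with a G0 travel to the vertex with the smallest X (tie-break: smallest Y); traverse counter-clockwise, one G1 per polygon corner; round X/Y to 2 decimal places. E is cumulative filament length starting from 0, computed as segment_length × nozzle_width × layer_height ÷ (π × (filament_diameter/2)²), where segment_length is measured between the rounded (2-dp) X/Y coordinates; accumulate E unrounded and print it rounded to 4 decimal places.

At z = 1.68 mm: the cube (footprint 5.5×22.5) is included at this height; the cube at (4.5, -3.5) is absent (z outside [10, 19.5]); the r=9 sphere at (0.5, 1) contributes a regular 12-gon of circumradius √(9²−0.18²) = 8.998; the r=8.5 sphere at (7.5, 6.5) contributes a regular 12-gon of circumradius √(8.5²−0.32²) = 8.494; After the difference (first − rest): starting from the 5.5×22.5 cube, the r=9 sphere at (0.5, 1) partially overlaps it — only the 51.52 mm² overlap (of its 242.90 mm²) is removed, clipping the outline; the r=8.5 sphere at (7.5, 6.5) partially overlaps it — only the 20.05 mm² overlap (of its 216.44 mm²) is removed, clipping the outline — 1 connected region. The outline is a single polygon with 6 vertices. Extrusion per mm of travel: 0.25 × 0.28 / (π × 1.425²) = 0.010973. Accumulating E over each segment gives final E = 0.3634.

G0 X0.00 Y10.21 Z1.68
G1 X0.14 Y10.75 E0.0061
G1 X3.25 Y13.86 E0.0544
G1 X5.50 Y14.46 E0.0799
G1 X5.50 Y22.50 E0.1682
G1 X0.00 Y22.50 E0.2285
G1 X0.00 Y10.21 E0.3634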